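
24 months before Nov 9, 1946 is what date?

November 9, 1944

Subtracting 24 months from November 9, 1946.
month 11 − 24 = -13, which is month 11 of year 1944 → November 1944.
Day 9 is valid in November, giving November 9, 1944.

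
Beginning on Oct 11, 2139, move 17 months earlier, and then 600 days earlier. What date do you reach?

September 18, 2136

Counting back 17 months from October 11, 2139:
month 10 − 17 = -7, which is month 5 of year 2138 → May 2138.
Day 11 is valid in May, giving May 11, 2138.
Counting back 600 days from May 11, 2138:
Going back 11 days from May 11, 2138 reaches the end of the previous month; 600 − 11 = 589 left.
April 2138 has 30 days: 589 − 30 = 559 left.
March 2138 has 31 days: 559 − 31 = 528 left.
February 2138 has 28 days (2138 is not a leap year): 528 − 28 = 500 left.
January 2138 has 31 days: 500 − 31 = 469 left.
December 2137 has 31 days: 469 − 31 = 438 left.
November 2137 has 30 days: 438 − 30 = 408 left.
October 2137 has 31 days: 408 − 31 = 377 left.
September 2137 has 30 days: 377 − 30 = 347 left.
August 2137 has 31 days: 347 − 31 = 316 left.
July 2137 has 31 days: 316 − 31 = 285 left.
June 2137 has 30 days: 285 − 30 = 255 left.
May 2137 has 31 days: 255 − 31 = 224 left.
April 2137 has 30 days: 224 − 30 = 194 left.
March 2137 has 31 days: 194 − 31 = 163 left.
February 2137 has 28 days (2137 is not a leap year): 163 − 28 = 135 left.
January 2137 has 31 days: 135 − 31 = 104 left.
December 2136 has 31 days: 104 − 31 = 73 left.
November 2136 has 30 days: 73 − 30 = 43 left.
October 2136 has 31 days: 43 − 31 = 12 left.
September 2136 has 30 days; 30 − 12 = 18 → September 18, 2136.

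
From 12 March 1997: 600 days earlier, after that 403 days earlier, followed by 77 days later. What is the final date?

August 29, 1994

Subtracting 600 days from March 12, 1997:
Going back 12 days from March 12, 1997 reaches the end of the previous month; 600 − 12 = 588 left.
February 1997 has 28 days (1997 is not a leap year): 588 − 28 = 560 left.
January 1997 has 31 days: 560 − 31 = 529 left.
December 1996 has 31 days: 529 − 31 = 498 left.
November 1996 has 30 days: 498 − 30 = 468 left.
October 1996 has 31 days: 468 − 31 = 437 left.
September 1996 has 30 days: 437 − 30 = 407 left.
August 1996 has 31 days: 407 − 31 = 376 left.
July 1996 has 31 days: 376 − 31 = 345 left.
June 1996 has 30 days: 345 − 30 = 315 left.
May 1996 has 31 days: 315 − 31 = 284 left.
April 1996 has 30 days: 284 − 30 = 254 left.
March 1996 has 31 days: 254 − 31 = 223 left.
February 1996 has 29 days (1996 is a leap year): 223 − 29 = 194 left.
January 1996 has 31 days: 194 − 31 = 163 left.
December 1995 has 31 days: 163 − 31 = 132 left.
November 1995 has 30 days: 132 − 30 = 102 left.
October 1995 has 31 days: 102 − 31 = 71 left.
September 1995 has 30 days: 71 − 30 = 41 left.
August 1995 has 31 days: 41 − 31 = 10 left.
July 1995 has 31 days; 31 − 10 = 21 → July 21, 1995.
Counting back 403 days from July 21, 1995:
Going back 21 days from July 21, 1995 reaches the end of the previous month; 403 − 21 = 382 left.
June 1995 has 30 days: 382 − 30 = 352 left.
May 1995 has 31 days: 352 − 31 = 321 left.
April 1995 has 30 days: 321 − 30 = 291 left.
March 1995 has 31 days: 291 − 31 = 260 left.
February 1995 has 28 days (1995 is not a leap year): 260 − 28 = 232 left.
January 1995 has 31 days: 232 − 31 = 201 left.
December 1994 has 31 days: 201 − 31 = 170 left.
November 1994 has 30 days: 170 − 30 = 140 left.
October 1994 has 31 days: 140 − 31 = 109 left.
September 1994 has 30 days: 109 − 30 = 79 left.
August 1994 has 31 days: 79 − 31 = 48 left.
July 1994 has 31 days: 48 − 31 = 17 left.
June 1994 has 30 days; 30 − 17 = 13 → June 13, 1994.
Advancing 77 days from June 13, 1994:
June has 30 days, so 30 − 13 = 17 days remain after June 13, 1994; 77 − 17 = 60 left.
July 1994 has 31 days: 60 − 31 = 29 left.
29 days into August 1994 → August 29, 1994.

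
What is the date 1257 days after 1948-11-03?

April 13, 1952

Advancing 1257 days from November 3, 1948.
November has 30 days, so 30 − 3 = 27 days remain after November 3, 1948; 1257 − 27 = 1230 left.
December 1948 has 31 days: 1230 − 31 = 1199 left.
January 1949 has 31 days: 1199 − 31 = 1168 left.
February 1949 has 28 days (1949 is not a leap year): 1168 − 28 = 1140 left.
March 1949 has 31 days: 1140 − 31 = 1109 left.
April 1949 has 30 days: 1109 − 30 = 1079 left.
May 1949 has 31 days: 1079 − 31 = 1048 left.
June 1949 has 30 days: 1048 − 30 = 1018 left.
July 1949 has 31 days: 1018 − 31 = 987 left.
August 1949 has 31 days: 987 − 31 = 956 left.
September 1949 has 30 days: 956 − 30 = 926 left.
October 1949 has 31 days: 926 − 31 = 895 left.
November 1949 has 30 days: 895 − 30 = 865 left.
December 1949 has 31 days: 865 − 31 = 834 left.
January 1950 has 31 days: 834 − 31 = 803 left.
February 1950 has 28 days (1950 is not a leap year): 803 − 28 = 775 left.
March 1950 has 31 days: 775 − 31 = 744 left.
April 1950 has 30 days: 744 − 30 = 714 left.
May 1950 has 31 days: 714 − 31 = 683 left.
June 1950 has 30 days: 683 − 30 = 653 left.
July 1950 has 31 days: 653 − 31 = 622 left.
August 1950 has 31 days: 622 − 31 = 591 left.
September 1950 has 30 days: 591 − 30 = 561 left.
October 1950 has 31 days: 561 − 31 = 530 left.
November 1950 has 30 days: 530 − 30 = 500 left.
December 1950 has 31 days: 500 − 31 = 469 left.
January 1951 has 31 days: 469 − 31 = 438 left.
February 1951 has 28 days (1951 is not a leap year): 438 − 28 = 410 left.
March 1951 has 31 days: 410 − 31 = 379 left.
April 1951 has 30 days: 379 − 30 = 349 left.
May 1951 has 31 days: 349 − 31 = 318 left.
June 1951 has 30 days: 318 − 30 = 288 left.
July 1951 has 31 days: 288 − 31 = 257 left.
August 1951 has 31 days: 257 − 31 = 226 left.
September 1951 has 30 days: 226 − 30 = 196 left.
October 1951 has 31 days: 196 − 31 = 165 left.
November 1951 has 30 days: 165 − 30 = 135 left.
December 1951 has 31 days: 135 − 31 = 104 left.
January 1952 has 31 days: 104 − 31 = 73 left.
February 1952 has 29 days (1952 is a leap year): 73 − 29 = 44 left.
March 1952 has 31 days: 44 − 31 = 13 left.
13 days into April 1952 → April 13, 1952.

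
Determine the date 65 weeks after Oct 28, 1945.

Adding 65 weeks = 455 days from October 28, 1945.
October has 31 days, so 31 − 28 = 3 days remain after October 28, 1945; 455 − 3 = 452 left.
November 1945 has 30 days: 452 − 30 = 422 left.
December 1945 has 31 days: 422 − 31 = 391 left.
January 1946 has 31 days: 391 − 31 = 360 left.
February 1946 has 28 days (1946 is not a leap year): 360 − 28 = 332 left.
March 1946 has 31 days: 332 − 31 = 301 left.
April 1946 has 30 days: 301 − 30 = 271 left.
May 1946 has 31 days: 271 − 31 = 240 left.
June 1946 has 30 days: 240 − 30 = 210 left.
July 1946 has 31 days: 210 − 31 = 179 left.
August 1946 has 31 days: 179 − 31 = 148 left.
September 1946 has 30 days: 148 − 30 = 118 left.
October 1946 has 31 days: 118 − 31 = 87 left.
November 1946 has 30 days: 87 − 30 = 57 left.
December 1946 has 31 days: 57 − 31 = 26 left.
26 days into January 1947 → January 26, 1947.

January 26, 1947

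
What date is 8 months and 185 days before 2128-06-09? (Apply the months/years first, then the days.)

Counting back 8 months and 185 days from June 9, 2128: first the month/year part, then the days.
month 6 − 8 = -2, which is month 10 of year 2127 → October 2127.
Day 9 is valid in October, giving October 9, 2127.
Now subtract 185 days from October 9, 2127.
Going back 9 days from October 9, 2127 reaches the end of the previous month; 185 − 9 = 176 left.
September 2127 has 30 days: 176 − 30 = 146 left.
August 2127 has 31 days: 146 − 31 = 115 left.
July 2127 has 31 days: 115 − 31 = 84 left.
June 2127 has 30 days: 84 − 30 = 54 left.
May 2127 has 31 days: 54 − 31 = 23 left.
April 2127 has 30 days; 30 − 23 = 7 → April 7, 2127.

April 7, 2127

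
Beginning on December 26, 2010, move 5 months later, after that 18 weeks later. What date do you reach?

Advancing 5 months from December 26, 2010:
month 12 + 5 = 17, which is month 5 of year 2011 → May 2011.
Day 26 is valid in May, giving May 26, 2011.
Advancing 18 weeks (= 126 days) from May 26, 2011:
May has 31 days, so 31 − 26 = 5 days remain after May 26, 2011; 126 − 5 = 121 left.
June 2011 has 30 days: 121 − 30 = 91 left.
July 2011 has 31 days: 91 − 31 = 60 left.
August 2011 has 31 days: 60 − 31 = 29 left.
29 days into September 2011 → September 29, 2011.

September 29, 2011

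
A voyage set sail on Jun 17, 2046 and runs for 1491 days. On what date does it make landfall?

Counting forward 1491 days from June 17, 2046.
June has 30 days, so 30 − 17 = 13 days remain after June 17, 2046; 1491 − 13 = 1478 left.
July 2046 has 31 days: 1478 − 31 = 1447 left.
August 2046 has 31 days: 1447 − 31 = 1416 left.
September 2046 has 30 days: 1416 − 30 = 1386 left.
October 2046 has 31 days: 1386 − 31 = 1355 left.
November 2046 has 30 days: 1355 − 30 = 1325 left.
December 2046 has 31 days: 1325 − 31 = 1294 left.
January 2047 has 31 days: 1294 − 31 = 1263 left.
February 2047 has 28 days (2047 is not a leap year): 1263 − 28 = 1235 left.
March 2047 has 31 days: 1235 − 31 = 1204 left.
April 2047 has 30 days: 1204 − 30 = 1174 left.
May 2047 has 31 days: 1174 − 31 = 1143 left.
June 2047 has 30 days: 1143 − 30 = 1113 left.
July 2047 has 31 days: 1113 − 31 = 1082 left.
August 2047 has 31 days: 1082 − 31 = 1051 left.
September 2047 has 30 days: 1051 − 30 = 1021 left.
October 2047 has 31 days: 1021 − 31 = 990 left.
November 2047 has 30 days: 990 − 30 = 960 left.
December 2047 has 31 days: 960 − 31 = 929 left.
January 2048 has 31 days: 929 − 31 = 898 left.
February 2048 has 29 days (2048 is a leap year): 898 − 29 = 869 left.
March 2048 has 31 days: 869 − 31 = 838 left.
April 2048 has 30 days: 838 − 30 = 808 left.
May 2048 has 31 days: 808 − 31 = 777 left.
June 2048 has 30 days: 777 − 30 = 747 left.
July 2048 has 31 days: 747 − 31 = 716 left.
August 2048 has 31 days: 716 − 31 = 685 left.
September 2048 has 30 days: 685 − 30 = 655 left.
October 2048 has 31 days: 655 − 31 = 624 left.
November 2048 has 30 days: 624 − 30 = 594 left.
December 2048 has 31 days: 594 − 31 = 563 left.
January 2049 has 31 days: 563 − 31 = 532 left.
February 2049 has 28 days (2049 is not a leap year): 532 − 28 = 504 left.
March 2049 has 31 days: 504 − 31 = 473 left.
April 2049 has 30 days: 473 − 30 = 443 left.
May 2049 has 31 days: 443 − 31 = 412 left.
June 2049 has 30 days: 412 − 30 = 382 left.
July 2049 has 31 days: 382 − 31 = 351 left.
August 2049 has 31 days: 351 − 31 = 320 left.
September 2049 has 30 days: 320 − 30 = 290 left.
October 2049 has 31 days: 290 − 31 = 259 left.
November 2049 has 30 days: 259 − 30 = 229 left.
December 2049 has 31 days: 229 − 31 = 198 left.
January 2050 has 31 days: 198 − 31 = 167 left.
February 2050 has 28 days (2050 is not a leap year): 167 − 28 = 139 left.
March 2050 has 31 days: 139 − 31 = 108 left.
April 2050 has 30 days: 108 − 30 = 78 left.
May 2050 has 31 days: 78 − 31 = 47 left.
June 2050 has 30 days: 47 − 30 = 17 left.
17 days into July 2050 → July 17, 2050.

July 17, 2050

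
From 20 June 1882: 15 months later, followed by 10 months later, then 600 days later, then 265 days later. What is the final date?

December 2, 1886

Counting forward 15 months from June 20, 1882:
month 6 + 15 = 21, which is month 9 of year 1883 → September 1883.
Day 20 is valid in September, giving September 20, 1883.
Adding 10 months from September 20, 1883:
month 9 + 10 = 19, which is month 7 of year 1884 → July 1884.
Day 20 is valid in July, giving July 20, 1884.
Counting forward 600 days from July 20, 1884:
July has 31 days, so 31 − 20 = 11 days remain after July 20, 1884; 600 − 11 = 589 left.
August 1884 has 31 days: 589 − 31 = 558 left.
September 1884 has 30 days: 558 − 30 = 528 left.
October 1884 has 31 days: 528 − 31 = 497 left.
November 1884 has 30 days: 497 − 30 = 467 left.
December 1884 has 31 days: 467 − 31 = 436 left.
January 1885 has 31 days: 436 − 31 = 405 left.
February 1885 has 28 days (1885 is not a leap year): 405 − 28 = 377 left.
March 1885 has 31 days: 377 − 31 = 346 left.
April 1885 has 30 days: 346 − 30 = 316 left.
May 1885 has 31 days: 316 − 31 = 285 left.
June 1885 has 30 days: 285 − 30 = 255 left.
July 1885 has 31 days: 255 − 31 = 224 left.
August 1885 has 31 days: 224 − 31 = 193 left.
September 1885 has 30 days: 193 − 30 = 163 left.
October 1885 has 31 days: 163 − 31 = 132 left.
November 1885 has 30 days: 132 − 30 = 102 left.
December 1885 has 31 days: 102 − 31 = 71 left.
January 1886 has 31 days: 71 − 31 = 40 left.
February 1886 has 28 days (1886 is not a leap year): 40 − 28 = 12 left.
12 days into March 1886 → March 12, 1886.
Adding 265 days from March 12, 1886:
March has 31 days, so 31 − 12 = 19 days remain after March 12, 1886; 265 − 19 = 246 left.
April 1886 has 30 days: 246 − 30 = 216 left.
May 1886 has 31 days: 216 − 31 = 185 left.
June 1886 has 30 days: 185 − 30 = 155 left.
July 1886 has 31 days: 155 − 31 = 124 left.
August 1886 has 31 days: 124 − 31 = 93 left.
September 1886 has 30 days: 93 − 30 = 63 left.
October 1886 has 31 days: 63 − 31 = 32 left.
November 1886 has 30 days: 32 − 30 = 2 left.
2 days into December 1886 → December 2, 1886.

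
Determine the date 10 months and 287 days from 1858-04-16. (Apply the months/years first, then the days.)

November 30, 1859

Counting forward 10 months and 287 days from April 16, 1858: first the month/year part, then the days.
month 4 + 10 = 14, which is month 2 of year 1859 → February 1859.
Day 16 is valid in February, giving February 16, 1859.
Now add 287 days from February 16, 1859.
February has 28 days, so 28 − 16 = 12 days remain after February 16, 1859; 287 − 12 = 275 left.
March 1859 has 31 days: 275 − 31 = 244 left.
April 1859 has 30 days: 244 − 30 = 214 left.
May 1859 has 31 days: 214 − 31 = 183 left.
June 1859 has 30 days: 183 − 30 = 153 left.
July 1859 has 31 days: 153 − 31 = 122 left.
August 1859 has 31 days: 122 − 31 = 91 left.
September 1859 has 30 days: 91 − 30 = 61 left.
October 1859 has 31 days: 61 − 31 = 30 left.
30 days into November 1859 → November 30, 1859.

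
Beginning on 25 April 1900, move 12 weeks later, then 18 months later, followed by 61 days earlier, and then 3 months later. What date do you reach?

February 18, 1902

Adding 12 weeks (= 84 days) from April 25, 1900:
April has 30 days, so 30 − 25 = 5 days remain after April 25, 1900; 84 − 5 = 79 left.
May 1900 has 31 days: 79 − 31 = 48 left.
June 1900 has 30 days: 48 − 30 = 18 left.
18 days into July 1900 → July 18, 1900.
Counting forward 18 months from July 18, 1900:
month 7 + 18 = 25, which is month 1 of year 1902 → January 1902.
Day 18 is valid in January, giving January 18, 1902.
Going back 61 days from January 18, 1902:
Going back 18 days from January 18, 1902 reaches the end of the previous month; 61 − 18 = 43 left.
December 1901 has 31 days: 43 − 31 = 12 left.
November 1901 has 30 days; 30 − 12 = 18 → November 18, 1901.
Counting forward 3 months from November 18, 1901:
month 11 + 3 = 14, which is month 2 of year 1902 → February 1902.
Day 18 is valid in February, giving February 18, 1902.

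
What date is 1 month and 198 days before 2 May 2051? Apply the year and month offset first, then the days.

September 16, 2050

Counting back 1 month and 198 days from May 2, 2051: first the month/year part, then the days.
month 5 − 1 = 4 → April 2051.
Day 2 is valid in April, giving April 2, 2051.
Now subtract 198 days from April 2, 2051.
Going back 2 days from April 2, 2051 reaches the end of the previous month; 198 − 2 = 196 left.
March 2051 has 31 days: 196 − 31 = 165 left.
February 2051 has 28 days (2051 is not a leap year): 165 − 28 = 137 left.
January 2051 has 31 days: 137 − 31 = 106 left.
December 2050 has 31 days: 106 − 31 = 75 left.
November 2050 has 30 days: 75 − 30 = 45 left.
October 2050 has 31 days: 45 − 31 = 14 left.
September 2050 has 30 days; 30 − 14 = 16 → September 16, 2050.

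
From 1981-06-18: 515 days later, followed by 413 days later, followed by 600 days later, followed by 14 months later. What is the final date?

Adding 515 days from June 18, 1981:
June has 30 days, so 30 − 18 = 12 days remain after June 18, 1981; 515 − 12 = 503 left.
July 1981 has 31 days: 503 − 31 = 472 left.
August 1981 has 31 days: 472 − 31 = 441 left.
September 1981 has 30 days: 441 − 30 = 411 left.
October 1981 has 31 days: 411 − 31 = 380 left.
November 1981 has 30 days: 380 − 30 = 350 left.
December 1981 has 31 days: 350 − 31 = 319 left.
January 1982 has 31 days: 319 − 31 = 288 left.
February 1982 has 28 days (1982 is not a leap year): 288 − 28 = 260 left.
March 1982 has 31 days: 260 − 31 = 229 left.
April 1982 has 30 days: 229 − 30 = 199 left.
May 1982 has 31 days: 199 − 31 = 168 left.
June 1982 has 30 days: 168 − 30 = 138 left.
July 1982 has 31 days: 138 − 31 = 107 left.
August 1982 has 31 days: 107 − 31 = 76 left.
September 1982 has 30 days: 76 − 30 = 46 left.
October 1982 has 31 days: 46 − 31 = 15 left.
15 days into November 1982 → November 15, 1982.
Counting forward 413 days from November 15, 1982:
November has 30 days, so 30 − 15 = 15 days remain after November 15, 1982; 413 − 15 = 398 left.
December 1982 has 31 days: 398 − 31 = 367 left.
January 1983 has 31 days: 367 − 31 = 336 left.
February 1983 has 28 days (1983 is not a leap year): 336 − 28 = 308 left.
March 1983 has 31 days: 308 − 31 = 277 left.
April 1983 has 30 days: 277 − 30 = 247 left.
May 1983 has 31 days: 247 − 31 = 216 left.
June 1983 has 30 days: 216 − 30 = 186 left.
July 1983 has 31 days: 186 − 31 = 155 left.
August 1983 has 31 days: 155 − 31 = 124 left.
September 1983 has 30 days: 124 − 30 = 94 left.
October 1983 has 31 days: 94 − 31 = 63 left.
November 1983 has 30 days: 63 − 30 = 33 left.
December 1983 has 31 days: 33 − 31 = 2 left.
2 days into January 1984 → January 2, 1984.
Adding 600 days from January 2, 1984:
January has 31 days, so 31 − 2 = 29 days remain after January 2, 1984; 600 − 29 = 571 left.
February 1984 has 29 days (1984 is a leap year): 571 − 29 = 542 left.
March 1984 has 31 days: 542 − 31 = 511 left.
April 1984 has 30 days: 511 − 30 = 481 left.
May 1984 has 31 days: 481 − 31 = 450 left.
June 1984 has 30 days: 450 − 30 = 420 left.
July 1984 has 31 days: 420 − 31 = 389 left.
August 1984 has 31 days: 389 − 31 = 358 left.
September 1984 has 30 days: 358 − 30 = 328 left.
October 1984 has 31 days: 328 − 31 = 297 left.
November 1984 has 30 days: 297 − 30 = 267 left.
December 1984 has 31 days: 267 − 31 = 236 left.
January 1985 has 31 days: 236 − 31 = 205 left.
February 1985 has 28 days (1985 is not a leap year): 205 − 28 = 177 left.
March 1985 has 31 days: 177 − 31 = 146 left.
April 1985 has 30 days: 146 − 30 = 116 left.
May 1985 has 31 days: 116 − 31 = 85 left.
June 1985 has 30 days: 85 − 30 = 55 left.
July 1985 has 31 days: 55 − 31 = 24 left.
24 days into August 1985 → August 24, 1985.
Adding 14 months from August 24, 1985:
month 8 + 14 = 22, which is month 10 of year 1986 → October 1986.
Day 24 is valid in October, giving October 24, 1986.

October 24, 1986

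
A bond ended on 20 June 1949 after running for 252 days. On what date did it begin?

Going back 252 days from June 20, 1949.
Going back 20 days from June 20, 1949 reaches the end of the previous month; 252 − 20 = 232 left.
May 1949 has 31 days: 232 − 31 = 201 left.
April 1949 has 30 days: 201 − 30 = 171 left.
March 1949 has 31 days: 171 − 31 = 140 left.
February 1949 has 28 days (1949 is not a leap year): 140 − 28 = 112 left.
January 1949 has 31 days: 112 − 31 = 81 left.
December 1948 has 31 days: 81 − 31 = 50 left.
November 1948 has 30 days: 50 − 30 = 20 left.
October 1948 has 31 days; 31 − 20 = 11 → October 11, 1948.

October 11, 1948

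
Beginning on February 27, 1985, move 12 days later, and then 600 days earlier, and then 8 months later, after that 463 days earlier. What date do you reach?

December 13, 1982

Adding 12 days from February 27, 1985:
February has 28 days, so 28 − 27 = 1 day remains after February 27, 1985; 12 − 1 = 11 left.
11 days into March 1985 → March 11, 1985.
Counting back 600 days from March 11, 1985:
Going back 11 days from March 11, 1985 reaches the end of the previous month; 600 − 11 = 589 left.
February 1985 has 28 days (1985 is not a leap year): 589 − 28 = 561 left.
January 1985 has 31 days: 561 − 31 = 530 left.
December 1984 has 31 days: 530 − 31 = 499 left.
November 1984 has 30 days: 499 − 30 = 469 left.
October 1984 has 31 days: 469 − 31 = 438 left.
September 1984 has 30 days: 438 − 30 = 408 left.
August 1984 has 31 days: 408 − 31 = 377 left.
July 1984 has 31 days: 377 − 31 = 346 left.
June 1984 has 30 days: 346 − 30 = 316 left.
May 1984 has 31 days: 316 − 31 = 285 left.
April 1984 has 30 days: 285 − 30 = 255 left.
March 1984 has 31 days: 255 − 31 = 224 left.
February 1984 has 29 days (1984 is a leap year): 224 − 29 = 195 left.
January 1984 has 31 days: 195 − 31 = 164 left.
December 1983 has 31 days: 164 − 31 = 133 left.
November 1983 has 30 days: 133 − 30 = 103 left.
October 1983 has 31 days: 103 − 31 = 72 left.
September 1983 has 30 days: 72 − 30 = 42 left.
August 1983 has 31 days: 42 − 31 = 11 left.
July 1983 has 31 days; 31 − 11 = 20 → July 20, 1983.
Advancing 8 months from July 20, 1983:
month 7 + 8 = 15, which is month 3 of year 1984 → March 1984.
Day 20 is valid in March, giving March 20, 1984.
Subtracting 463 days from March 20, 1984:
Going back 20 days from March 20, 1984 reaches the end of the previous month; 463 − 20 = 443 left.
February 1984 has 29 days (1984 is a leap year): 443 − 29 = 414 left.
January 1984 has 31 days: 414 − 31 = 383 left.
December 1983 has 31 days: 383 − 31 = 352 left.
November 1983 has 30 days: 352 − 30 = 322 left.
October 1983 has 31 days: 322 − 31 = 291 left.
September 1983 has 30 days: 291 − 30 = 261 left.
August 1983 has 31 days: 261 − 31 = 230 left.
July 1983 has 31 days: 230 − 31 = 199 left.
June 1983 has 30 days: 199 − 30 = 169 left.
May 1983 has 31 days: 169 − 31 = 138 left.
April 1983 has 30 days: 138 − 30 = 108 left.
March 1983 has 31 days: 108 − 31 = 77 left.
February 1983 has 28 days (1983 is not a leap year): 77 − 28 = 49 left.
January 1983 has 31 days: 49 − 31 = 18 left.
December 1982 has 31 days; 31 − 18 = 13 → December 13, 1982.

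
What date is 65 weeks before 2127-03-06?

December 6, 2125

Subtracting 65 weeks = 455 days from March 6, 2127.
Going back 6 days from March 6, 2127 reaches the end of the previous month; 455 − 6 = 449 left.
February 2127 has 28 days (2127 is not a leap year): 449 − 28 = 421 left.
January 2127 has 31 days: 421 − 31 = 390 left.
December 2126 has 31 days: 390 − 31 = 359 left.
November 2126 has 30 days: 359 − 30 = 329 left.
October 2126 has 31 days: 329 − 31 = 298 left.
September 2126 has 30 days: 298 − 30 = 268 left.
August 2126 has 31 days: 268 − 31 = 237 left.
July 2126 has 31 days: 237 − 31 = 206 left.
June 2126 has 30 days: 206 − 30 = 176 left.
May 2126 has 31 days: 176 − 31 = 145 left.
April 2126 has 30 days: 145 − 30 = 115 left.
March 2126 has 31 days: 115 − 31 = 84 left.
February 2126 has 28 days (2126 is not a leap year): 84 − 28 = 56 left.
January 2126 has 31 days: 56 − 31 = 25 left.
December 2125 has 31 days; 31 − 25 = 6 → December 6, 2125.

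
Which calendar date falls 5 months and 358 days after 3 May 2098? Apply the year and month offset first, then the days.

September 26, 2099

Advancing 5 months and 358 days from May 3, 2098: first the month/year part, then the days.
month 5 + 5 = 10 → October 2098.
Day 3 is valid in October, giving October 3, 2098.
Now add 358 days from October 3, 2098.
October has 31 days, so 31 − 3 = 28 days remain after October 3, 2098; 358 − 28 = 330 left.
November 2098 has 30 days: 330 − 30 = 300 left.
December 2098 has 31 days: 300 − 31 = 269 left.
January 2099 has 31 days: 269 − 31 = 238 left.
February 2099 has 28 days (2099 is not a leap year): 238 − 28 = 210 left.
March 2099 has 31 days: 210 − 31 = 179 left.
April 2099 has 30 days: 179 − 30 = 149 left.
May 2099 has 31 days: 149 − 31 = 118 left.
June 2099 has 30 days: 118 − 30 = 88 left.
July 2099 has 31 days: 88 − 31 = 57 left.
August 2099 has 31 days: 57 − 31 = 26 left.
26 days into September 2099 → September 26, 2099.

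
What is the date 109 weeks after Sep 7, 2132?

October 10, 2134

Adding 109 weeks = 763 days from September 7, 2132.
September has 30 days, so 30 − 7 = 23 days remain after September 7, 2132; 763 − 23 = 740 left.
October 2132 has 31 days: 740 − 31 = 709 left.
November 2132 has 30 days: 709 − 30 = 679 left.
December 2132 has 31 days: 679 − 31 = 648 left.
January 2133 has 31 days: 648 − 31 = 617 left.
February 2133 has 28 days (2133 is not a leap year): 617 − 28 = 589 left.
March 2133 has 31 days: 589 − 31 = 558 left.
April 2133 has 30 days: 558 − 30 = 528 left.
May 2133 has 31 days: 528 − 31 = 497 left.
June 2133 has 30 days: 497 − 30 = 467 left.
July 2133 has 31 days: 467 − 31 = 436 left.
August 2133 has 31 days: 436 − 31 = 405 left.
September 2133 has 30 days: 405 − 30 = 375 left.
October 2133 has 31 days: 375 − 31 = 344 left.
November 2133 has 30 days: 344 − 30 = 314 left.
December 2133 has 31 days: 314 − 31 = 283 left.
January 2134 has 31 days: 283 − 31 = 252 left.
February 2134 has 28 days (2134 is not a leap year): 252 − 28 = 224 left.
March 2134 has 31 days: 224 − 31 = 193 left.
April 2134 has 30 days: 193 − 30 = 163 left.
May 2134 has 31 days: 163 − 31 = 132 left.
June 2134 has 30 days: 132 − 30 = 102 left.
July 2134 has 31 days: 102 − 31 = 71 left.
August 2134 has 31 days: 71 − 31 = 40 left.
September 2134 has 30 days: 40 − 30 = 10 left.
10 days into October 2134 → October 10, 2134.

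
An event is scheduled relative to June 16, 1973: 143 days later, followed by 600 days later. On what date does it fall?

June 29, 1975

Adding 143 days from June 16, 1973:
June has 30 days, so 30 − 16 = 14 days remain after June 16, 1973; 143 − 14 = 129 left.
July 1973 has 31 days: 129 − 31 = 98 left.
August 1973 has 31 days: 98 − 31 = 67 left.
September 1973 has 30 days: 67 − 30 = 37 left.
October 1973 has 31 days: 37 − 31 = 6 left.
6 days into November 1973 → November 6, 1973.
Adding 600 days from November 6, 1973:
November has 30 days, so 30 − 6 = 24 days remain after November 6, 1973; 600 − 24 = 576 left.
December 1973 has 31 days: 576 − 31 = 545 left.
January 1974 has 31 days: 545 − 31 = 514 left.
February 1974 has 28 days (1974 is not a leap year): 514 − 28 = 486 left.
March 1974 has 31 days: 486 − 31 = 455 left.
April 1974 has 30 days: 455 − 30 = 425 left.
May 1974 has 31 days: 425 − 31 = 394 left.
June 1974 has 30 days: 394 − 30 = 364 left.
July 1974 has 31 days: 364 − 31 = 333 left.
August 1974 has 31 days: 333 − 31 = 302 left.
September 1974 has 30 days: 302 − 30 = 272 left.
October 1974 has 31 days: 272 − 31 = 241 left.
November 1974 has 30 days: 241 − 30 = 211 left.
December 1974 has 31 days: 211 − 31 = 180 left.
January 1975 has 31 days: 180 − 31 = 149 left.
February 1975 has 28 days (1975 is not a leap year): 149 − 28 = 121 left.
March 1975 has 31 days: 121 − 31 = 90 left.
April 1975 has 30 days: 90 − 30 = 60 left.
May 1975 has 31 days: 60 − 31 = 29 left.
29 days into June 1975 → June 29, 1975.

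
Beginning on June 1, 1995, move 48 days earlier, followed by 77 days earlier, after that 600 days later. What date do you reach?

Going back 48 days from June 1, 1995:
Going back 1 day from June 1, 1995 reaches the end of the previous month; 48 − 1 = 47 left.
May 1995 has 31 days: 47 − 31 = 16 left.
April 1995 has 30 days; 30 − 16 = 14 → April 14, 1995.
Counting back 77 days from April 14, 1995:
Going back 14 days from April 14, 1995 reaches the end of the previous month; 77 − 14 = 63 left.
March 1995 has 31 days: 63 − 31 = 32 left.
February 1995 has 28 days (1995 is not a leap year): 32 − 28 = 4 left.
January 1995 has 31 days; 31 − 4 = 27 → January 27, 1995.
Counting forward 600 days from January 27, 1995:
January has 31 days, so 31 − 27 = 4 days remain after January 27, 1995; 600 − 4 = 596 left.
February 1995 has 28 days (1995 is not a leap year): 596 − 28 = 568 left.
March 1995 has 31 days: 568 − 31 = 537 left.
April 1995 has 30 days: 537 − 30 = 507 left.
May 1995 has 31 days: 507 − 31 = 476 left.
June 1995 has 30 days: 476 − 30 = 446 left.
July 1995 has 31 days: 446 − 31 = 415 left.
August 1995 has 31 days: 415 − 31 = 384 left.
September 1995 has 30 days: 384 − 30 = 354 left.
October 1995 has 31 days: 354 − 31 = 323 left.
November 1995 has 30 days: 323 − 30 = 293 left.
December 1995 has 31 days: 293 − 31 = 262 left.
January 1996 has 31 days: 262 − 31 = 231 left.
February 1996 has 29 days (1996 is a leap year): 231 − 29 = 202 left.
March 1996 has 31 days: 202 − 31 = 171 left.
April 1996 has 30 days: 171 − 30 = 141 left.
May 1996 has 31 days: 141 − 31 = 110 left.
June 1996 has 30 days: 110 − 30 = 80 left.
July 1996 has 31 days: 80 − 31 = 49 left.
August 1996 has 31 days: 49 − 31 = 18 left.
18 days into September 1996 → September 18, 1996.

September 18, 1996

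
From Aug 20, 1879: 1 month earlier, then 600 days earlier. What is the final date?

November 27, 1877

Going back 1 month from August 20, 1879:
month 8 − 1 = 7 → July 1879.
Day 20 is valid in July, giving July 20, 1879.
Subtracting 600 days from July 20, 1879:
Going back 20 days from July 20, 1879 reaches the end of the previous month; 600 − 20 = 580 left.
June 1879 has 30 days: 580 − 30 = 550 left.
May 1879 has 31 days: 550 − 31 = 519 left.
April 1879 has 30 days: 519 − 30 = 489 left.
March 1879 has 31 days: 489 − 31 = 458 left.
February 1879 has 28 days (1879 is not a leap year): 458 − 28 = 430 left.
January 1879 has 31 days: 430 − 31 = 399 left.
December 1878 has 31 days: 399 − 31 = 368 left.
November 1878 has 30 days: 368 − 30 = 338 left.
October 1878 has 31 days: 338 − 31 = 307 left.
September 1878 has 30 days: 307 − 30 = 277 left.
August 1878 has 31 days: 277 − 31 = 246 left.
July 1878 has 31 days: 246 − 31 = 215 left.
June 1878 has 30 days: 215 − 30 = 185 left.
May 1878 has 31 days: 185 − 31 = 154 left.
April 1878 has 30 days: 154 − 30 = 124 left.
March 1878 has 31 days: 124 − 31 = 93 left.
February 1878 has 28 days (1878 is not a leap year): 93 − 28 = 65 left.
January 1878 has 31 days: 65 − 31 = 34 left.
December 1877 has 31 days: 34 − 31 = 3 left.
November 1877 has 30 days; 30 − 3 = 27 → November 27, 1877.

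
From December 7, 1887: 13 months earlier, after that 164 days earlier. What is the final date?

Subtracting 13 months from December 7, 1887:
month 12 − 13 = -1, which is month 11 of year 1886 → November 1886.
Day 7 is valid in November, giving November 7, 1886.
Counting back 164 days from November 7, 1886:
Going back 7 days from November 7, 1886 reaches the end of the previous month; 164 − 7 = 157 left.
October 1886 has 31 days: 157 − 31 = 126 left.
September 1886 has 30 days: 126 − 30 = 96 left.
August 1886 has 31 days: 96 − 31 = 65 left.
July 1886 has 31 days: 65 − 31 = 34 left.
June 1886 has 30 days: 34 − 30 = 4 left.
May 1886 has 31 days; 31 − 4 = 27 → May 27, 1886.

May 27, 1886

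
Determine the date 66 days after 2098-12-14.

February 18, 2099

Advancing 66 days from December 14, 2098.
December has 31 days, so 31 − 14 = 17 days remain after December 14, 2098; 66 − 17 = 49 left.
January 2099 has 31 days: 49 − 31 = 18 left.
18 days into February 2099 → February 18, 2099.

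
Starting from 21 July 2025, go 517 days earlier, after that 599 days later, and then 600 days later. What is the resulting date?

Counting back 517 days from July 21, 2025:
Going back 21 days from July 21, 2025 reaches the end of the previous month; 517 − 21 = 496 left.
June 2025 has 30 days: 496 − 30 = 466 left.
May 2025 has 31 days: 466 − 31 = 435 left.
April 2025 has 30 days: 435 − 30 = 405 left.
March 2025 has 31 days: 405 − 31 = 374 left.
February 2025 has 28 days (2025 is not a leap year): 374 − 28 = 346 left.
January 2025 has 31 days: 346 − 31 = 315 left.
December 2024 has 31 days: 315 − 31 = 284 left.
November 2024 has 30 days: 284 − 30 = 254 left.
October 2024 has 31 days: 254 − 31 = 223 left.
September 2024 has 30 days: 223 − 30 = 193 left.
August 2024 has 31 days: 193 − 31 = 162 left.
July 2024 has 31 days: 162 − 31 = 131 left.
June 2024 has 30 days: 131 − 30 = 101 left.
May 2024 has 31 days: 101 − 31 = 70 left.
April 2024 has 30 days: 70 − 30 = 40 left.
March 2024 has 31 days: 40 − 31 = 9 left.
February 2024 has 29 days; 29 − 9 = 20 → February 20, 2024.
Counting forward 599 days from February 20, 2024:
February has 29 days, so 29 − 20 = 9 days remain after February 20, 2024; 599 − 9 = 590 left.
March 2024 has 31 days: 590 − 31 = 559 left.
April 2024 has 30 days: 559 − 30 = 529 left.
May 2024 has 31 days: 529 − 31 = 498 left.
June 2024 has 30 days: 498 − 30 = 468 left.
July 2024 has 31 days: 468 − 31 = 437 left.
August 2024 has 31 days: 437 − 31 = 406 left.
September 2024 has 30 days: 406 − 30 = 376 left.
October 2024 has 31 days: 376 − 31 = 345 left.
November 2024 has 30 days: 345 − 30 = 315 left.
December 2024 has 31 days: 315 − 31 = 284 left.
January 2025 has 31 days: 284 − 31 = 253 left.
February 2025 has 28 days (2025 is not a leap year): 253 − 28 = 225 left.
March 2025 has 31 days: 225 − 31 = 194 left.
April 2025 has 30 days: 194 − 30 = 164 left.
May 2025 has 31 days: 164 − 31 = 133 left.
June 2025 has 30 days: 133 − 30 = 103 left.
July 2025 has 31 days: 103 − 31 = 72 left.
August 2025 has 31 days: 72 − 31 = 41 left.
September 2025 has 30 days: 41 − 30 = 11 left.
11 days into October 2025 → October 11, 2025.
Counting forward 600 days from October 11, 2025:
October has 31 days, so 31 − 11 = 20 days remain after October 11, 2025; 600 − 20 = 580 left.
November 2025 has 30 days: 580 − 30 = 550 left.
December 2025 has 31 days: 550 − 31 = 519 left.
January 2026 has 31 days: 519 − 31 = 488 left.
February 2026 has 28 days (2026 is not a leap year): 488 − 28 = 460 left.
March 2026 has 31 days: 460 − 31 = 429 left.
April 2026 has 30 days: 429 − 30 = 399 left.
May 2026 has 31 days: 399 − 31 = 368 left.
June 2026 has 30 days: 368 − 30 = 338 left.
July 2026 has 31 days: 338 − 31 = 307 left.
August 2026 has 31 days: 307 − 31 = 276 left.
September 2026 has 30 days: 276 − 30 = 246 left.
October 2026 has 31 days: 246 − 31 = 215 left.
November 2026 has 30 days: 215 − 30 = 185 left.
December 2026 has 31 days: 185 − 31 = 154 left.
January 2027 has 31 days: 154 − 31 = 123 left.
February 2027 has 28 days (2027 is not a leap year): 123 − 28 = 95 left.
March 2027 has 31 days: 95 − 31 = 64 left.
April 2027 has 30 days: 64 − 30 = 34 left.
May 2027 has 31 days: 34 − 31 = 3 left.
3 days into June 2027 → June 3, 2027.

June 3, 2027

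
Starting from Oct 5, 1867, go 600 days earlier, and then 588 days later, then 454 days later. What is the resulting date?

December 20, 1868

Counting back 600 days from October 5, 1867:
Going back 5 days from October 5, 1867 reaches the end of the previous month; 600 − 5 = 595 left.
September 1867 has 30 days: 595 − 30 = 565 left.
August 1867 has 31 days: 565 − 31 = 534 left.
July 1867 has 31 days: 534 − 31 = 503 left.
June 1867 has 30 days: 503 − 30 = 473 left.
May 1867 has 31 days: 473 − 31 = 442 left.
April 1867 has 30 days: 442 − 30 = 412 left.
March 1867 has 31 days: 412 − 31 = 381 left.
February 1867 has 28 days (1867 is not a leap year): 381 − 28 = 353 left.
January 1867 has 31 days: 353 − 31 = 322 left.
December 1866 has 31 days: 322 − 31 = 291 left.
November 1866 has 30 days: 291 − 30 = 261 left.
October 1866 has 31 days: 261 − 31 = 230 left.
September 1866 has 30 days: 230 − 30 = 200 left.
August 1866 has 31 days: 200 − 31 = 169 left.
July 1866 has 31 days: 169 − 31 = 138 left.
June 1866 has 30 days: 138 − 30 = 108 left.
May 1866 has 31 days: 108 − 31 = 77 left.
April 1866 has 30 days: 77 − 30 = 47 left.
March 1866 has 31 days: 47 − 31 = 16 left.
February 1866 has 28 days; 28 − 16 = 12 → February 12, 1866.
Counting forward 588 days from February 12, 1866:
February has 28 days, so 28 − 12 = 16 days remain after February 12, 1866; 588 − 16 = 572 left.
March 1866 has 31 days: 572 − 31 = 541 left.
April 1866 has 30 days: 541 − 30 = 511 left.
May 1866 has 31 days: 511 − 31 = 480 left.
June 1866 has 30 days: 480 − 30 = 450 left.
July 1866 has 31 days: 450 − 31 = 419 left.
August 1866 has 31 days: 419 − 31 = 388 left.
September 1866 has 30 days: 388 − 30 = 358 left.
October 1866 has 31 days: 358 − 31 = 327 left.
November 1866 has 30 days: 327 − 30 = 297 left.
December 1866 has 31 days: 297 − 31 = 266 left.
January 1867 has 31 days: 266 − 31 = 235 left.
February 1867 has 28 days (1867 is not a leap year): 235 − 28 = 207 left.
March 1867 has 31 days: 207 − 31 = 176 left.
April 1867 has 30 days: 176 − 30 = 146 left.
May 1867 has 31 days: 146 − 31 = 115 left.
June 1867 has 30 days: 115 − 30 = 85 left.
July 1867 has 31 days: 85 − 31 = 54 left.
August 1867 has 31 days: 54 − 31 = 23 left.
23 days into September 1867 → September 23, 1867.
Counting forward 454 days from September 23, 1867:
September has 30 days, so 30 − 23 = 7 days remain after September 23, 1867; 454 − 7 = 447 left.
October 1867 has 31 days: 447 − 31 = 416 left.
November 1867 has 30 days: 416 − 30 = 386 left.
December 1867 has 31 days: 386 − 31 = 355 left.
January 1868 has 31 days: 355 − 31 = 324 left.
February 1868 has 29 days (1868 is a leap year): 324 − 29 = 295 left.
March 1868 has 31 days: 295 − 31 = 264 left.
April 1868 has 30 days: 264 − 30 = 234 left.
May 1868 has 31 days: 234 − 31 = 203 left.
June 1868 has 30 days: 203 − 30 = 173 left.
July 1868 has 31 days: 173 − 31 = 142 left.
August 1868 has 31 days: 142 − 31 = 111 left.
September 1868 has 30 days: 111 − 30 = 81 left.
October 1868 has 31 days: 81 − 31 = 50 left.
November 1868 has 30 days: 50 − 30 = 20 left.
20 days into December 1868 → December 20, 1868.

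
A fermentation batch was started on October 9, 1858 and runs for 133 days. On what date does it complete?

Advancing 133 days from October 9, 1858.
October has 31 days, so 31 − 9 = 22 days remain after October 9, 1858; 133 − 22 = 111 left.
November 1858 has 30 days: 111 − 30 = 81 left.
December 1858 has 31 days: 81 − 31 = 50 left.
January 1859 has 31 days: 50 − 31 = 19 left.
19 days into February 1859 → February 19, 1859.

February 19, 1859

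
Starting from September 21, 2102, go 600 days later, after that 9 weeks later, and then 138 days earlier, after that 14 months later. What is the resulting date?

April 28, 2105

Counting forward 600 days from September 21, 2102:
September has 30 days, so 30 − 21 = 9 days remain after September 21, 2102; 600 − 9 = 591 left.
October 2102 has 31 days: 591 − 31 = 560 left.
November 2102 has 30 days: 560 − 30 = 530 left.
December 2102 has 31 days: 530 − 31 = 499 left.
January 2103 has 31 days: 499 − 31 = 468 left.
February 2103 has 28 days (2103 is not a leap year): 468 − 28 = 440 left.
March 2103 has 31 days: 440 − 31 = 409 left.
April 2103 has 30 days: 409 − 30 = 379 left.
May 2103 has 31 days: 379 − 31 = 348 left.
June 2103 has 30 days: 348 − 30 = 318 left.
July 2103 has 31 days: 318 − 31 = 287 left.
August 2103 has 31 days: 287 − 31 = 256 left.
September 2103 has 30 days: 256 − 30 = 226 left.
October 2103 has 31 days: 226 − 31 = 195 left.
November 2103 has 30 days: 195 − 30 = 165 left.
December 2103 has 31 days: 165 − 31 = 134 left.
January 2104 has 31 days: 134 − 31 = 103 left.
February 2104 has 29 days (2104 is a leap year): 103 − 29 = 74 left.
March 2104 has 31 days: 74 − 31 = 43 left.
April 2104 has 30 days: 43 − 30 = 13 left.
13 days into May 2104 → May 13, 2104.
Advancing 9 weeks (= 63 days) from May 13, 2104:
May has 31 days, so 31 − 13 = 18 days remain after May 13, 2104; 63 − 18 = 45 left.
June 2104 has 30 days: 45 − 30 = 15 left.
15 days into July 2104 → July 15, 2104.
Subtracting 138 days from July 15, 2104:
Going back 15 days from July 15, 2104 reaches the end of the previous month; 138 − 15 = 123 left.
June 2104 has 30 days: 123 − 30 = 93 left.
May 2104 has 31 days: 93 − 31 = 62 left.
April 2104 has 30 days: 62 − 30 = 32 left.
March 2104 has 31 days: 32 − 31 = 1 left.
February 2104 has 29 days; 29 − 1 = 28 → February 28, 2104.
Adding 14 months from February 28, 2104:
month 2 + 14 = 16, which is month 4 of year 2105 → April 2105.
Day 28 is valid in April, giving April 28, 2105.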